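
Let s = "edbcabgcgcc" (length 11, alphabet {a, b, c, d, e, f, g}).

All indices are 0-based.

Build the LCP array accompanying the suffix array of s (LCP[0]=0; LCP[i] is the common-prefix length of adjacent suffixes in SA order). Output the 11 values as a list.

rank | idx | suffix
   0 |   4 | abgcgcc
   1 |   2 | bcabgcgcc
   2 |   5 | bgcgcc
   3 |  10 | c
   4 |   3 | cabgcgcc
   5 |   9 | cc
   6 |   7 | cgcc
   7 |   1 | dbcabgcgcc
   8 |   0 | edbcabgcgcc
   9 |   8 | gcc
  10 |   6 | gcgcc

SA = [4, 2, 5, 10, 3, 9, 7, 1, 0, 8, 6]
i: (SA[i-1],SA[i]) lcp shared
  1: (4,2) 0 ''
  2: (2,5) 1 'b'
  3: (5,10) 0 ''
  4: (10,3) 1 'c'
  5: (3,9) 1 'c'
  6: (9,7) 1 'c'
  7: (7,1) 0 ''
  8: (1,0) 0 ''
  9: (0,8) 0 ''
  10: (8,6) 2 'gc'

[0, 0, 1, 0, 1, 1, 1, 0, 0, 0, 2]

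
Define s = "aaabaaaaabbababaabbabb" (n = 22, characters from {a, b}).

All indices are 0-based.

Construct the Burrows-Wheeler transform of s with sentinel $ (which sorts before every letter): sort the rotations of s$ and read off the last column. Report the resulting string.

rank  rotation                 last
    0  $aaabaaaaabbababaabbabb  b
    1  aaaaabbababaabbabb$aaab  b
    2  aaaabbababaabbabb$aaaba  a
    3  aaabaaaaabbababaabbabb$  $
    4  aaabbababaabbabb$aaabaa  a
    5  aabaaaaabbababaabbabb$a  a
    6  aabbababaabbabb$aaabaaa  a
    7  aabbabb$aaabaaaaabbabab  b
    8  abaaaaabbababaabbabb$aa  a
    9  abaabbabb$aaabaaaaabbab  b
   10  ababaabbabb$aaabaaaaabb  b
   11  abb$aaabaaaaabbababaabb  b
   12  abbababaabbabb$aaabaaaa  a
   13  abbabb$aaabaaaaabbababa  a
   14  b$aaabaaaaabbababaabbab  b
   15  baaaaabbababaabbabb$aaa  a
   16  baabbabb$aaabaaaaabbaba  a
   17  babaabbabb$aaabaaaaabba  a
   18  bababaabbabb$aaabaaaaab  b
   19  babb$aaabaaaaabbababaab  b
   20  bb$aaabaaaaabbababaabba  a
   21  bbababaabbabb$aaabaaaaa  a
   22  bbabb$aaabaaaaabbababaa  a

bba$aaababbbaabaaabbaaa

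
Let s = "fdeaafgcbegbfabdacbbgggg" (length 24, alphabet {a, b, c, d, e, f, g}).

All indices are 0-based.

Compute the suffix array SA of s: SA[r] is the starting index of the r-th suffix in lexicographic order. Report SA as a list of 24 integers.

sorted suffixes:
  #0 SA[0]=3  'aafgcbegbfabdacbbgggg'
  #1 SA[1]=13  'abdacbbgggg'
  #2 SA[2]=16  'acbbgggg'
  #3 SA[3]=4  'afgcbegbfabdacbbgggg'
  #4 SA[4]=18  'bbgggg'
  #5 SA[5]=14  'bdacbbgggg'
  #6 SA[6]=8  'begbfabdacbbgggg'
  #7 SA[7]=11  'bfabdacbbgggg'
  #8 SA[8]=19  'bgggg'
  #9 SA[9]=17  'cbbgggg'
  #10 SA[10]=7  'cbegbfabdacbbgggg'
  #11 SA[11]=15  'dacbbgggg'
  #12 SA[12]=1  'deaafgcbegbfabdacbbgggg'
  #13 SA[13]=2  'eaafgcbegbfabdacbbgggg'
  #14 SA[14]=9  'egbfabdacbbgggg'
  #15 SA[15]=12  'fabdacbbgggg'
  #16 SA[16]=0  'fdeaafgcbegbfabdacbbgggg'
  #17 SA[17]=5  'fgcbegbfabdacbbgggg'
  #18 SA[18]=23  'g'
  #19 SA[19]=10  'gbfabdacbbgggg'
  #20 SA[20]=6  'gcbegbfabdacbbgggg'
  #21 SA[21]=22  'gg'
  #22 SA[22]=21  'ggg'
  #23 SA[23]=20  'gggg'

[3, 13, 16, 4, 18, 14, 8, 11, 19, 17, 7, 15, 1, 2, 9, 12, 0, 5, 23, 10, 6, 22, 21, 20]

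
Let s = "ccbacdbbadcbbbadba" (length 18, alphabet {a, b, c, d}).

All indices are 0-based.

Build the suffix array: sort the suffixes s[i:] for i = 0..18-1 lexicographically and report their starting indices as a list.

rank | idx | suffix
   0 |  17 | a
   1 |   3 | acdbbadcbbbadba
   2 |  14 | adba
   3 |   8 | adcbbbadba
   4 |  16 | ba
   5 |   2 | bacdbbadcbbbadba
   6 |  13 | badba
   7 |   7 | badcbbbadba
   8 |  12 | bbadba
   9 |   6 | bbadcbbbadba
  10 |  11 | bbbadba
  11 |   1 | cbacdbbadcbbbadba
  12 |  10 | cbbbadba
  13 |   0 | ccbacdbbadcbbbadba
  14 |   4 | cdbbadcbbbadba
  15 |  15 | dba
  16 |   5 | dbbadcbbbadba
  17 |   9 | dcbbbadba

[17, 3, 14, 8, 16, 2, 13, 7, 12, 6, 11, 1, 10, 0, 4, 15, 5, 9]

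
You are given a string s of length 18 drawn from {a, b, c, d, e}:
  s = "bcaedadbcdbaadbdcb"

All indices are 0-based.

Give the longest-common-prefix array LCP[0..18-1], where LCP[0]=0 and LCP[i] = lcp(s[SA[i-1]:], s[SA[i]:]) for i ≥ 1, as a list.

rank | idx | suffix
   0 |  11 | aadbdcb
   1 |   5 | adbcdbaadbdcb
   2 |  12 | adbdcb
   3 |   2 | aedadbcdbaadbdcb
   4 |  17 | b
   5 |  10 | baadbdcb
   6 |   0 | bcaedadbcdbaadbdcb
   7 |   7 | bcdbaadbdcb
   8 |  14 | bdcb
   9 |   1 | caedadbcdbaadbdcb
  10 |  16 | cb
  11 |   8 | cdbaadbdcb
  12 |   4 | dadbcdbaadbdcb
  13 |   9 | dbaadbdcb
  14 |   6 | dbcdbaadbdcb
  15 |  13 | dbdcb
  16 |  15 | dcb
  17 |   3 | edadbcdbaadbdcb

SA = [11, 5, 12, 2, 17, 10, 0, 7, 14, 1, 16, 8, 4, 9, 6, 13, 15, 3]
i: (SA[i-1],SA[i]) lcp shared
  1: (11,5) 1 'a'
  2: (5,12) 3 'adb'
  3: (12,2) 1 'a'
  4: (2,17) 0 ''
  5: (17,10) 1 'b'
  6: (10,0) 1 'b'
  7: (0,7) 2 'bc'
  8: (7,14) 1 'b'
  9: (14,1) 0 ''
  10: (1,16) 1 'c'
  11: (16,8) 1 'c'
  12: (8,4) 0 ''
  13: (4,9) 1 'd'
  14: (9,6) 2 'db'
  15: (6,13) 2 'db'
  16: (13,15) 1 'd'
  17: (15,3) 0 ''

[0, 1, 3, 1, 0, 1, 1, 2, 1, 0, 1, 1, 0, 1, 2, 2, 1, 0]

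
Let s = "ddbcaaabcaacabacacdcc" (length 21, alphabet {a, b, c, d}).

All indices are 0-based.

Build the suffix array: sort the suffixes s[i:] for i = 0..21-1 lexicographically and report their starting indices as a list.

[4, 5, 9, 12, 6, 10, 14, 16, 13, 2, 7, 20, 3, 8, 11, 15, 19, 17, 1, 18, 0]

rank | idx | suffix
   0 |   4 | aaabcaacabacacdcc
   1 |   5 | aabcaacabacacdcc
   2 |   9 | aacabacacdcc
   3 |  12 | abacacdcc
   4 |   6 | abcaacabacacdcc
   5 |  10 | acabacacdcc
   6 |  14 | acacdcc
   7 |  16 | acdcc
   8 |  13 | bacacdcc
   9 |   2 | bcaaabcaacabacacdcc
  10 |   7 | bcaacabacacdcc
  11 |  20 | c
  12 |   3 | caaabcaacabacacdcc
  13 |   8 | caacabacacdcc
  14 |  11 | cabacacdcc
  15 |  15 | cacdcc
  16 |  19 | cc
  17 |  17 | cdcc
  18 |   1 | dbcaaabcaacabacacdcc
  19 |  18 | dcc
  20 |   0 | ddbcaaabcaacabacacdcc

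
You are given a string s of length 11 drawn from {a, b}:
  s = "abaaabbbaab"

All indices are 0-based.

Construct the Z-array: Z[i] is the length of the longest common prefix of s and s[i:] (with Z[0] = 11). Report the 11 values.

Z[0]=11
i=1: fresh scan; Z[1]=0
i=2: fresh scan; Z[2]=1 grow→box=[2,3)
i=3: fresh scan; Z[3]=1 grow→box=[3,4)
i=4: fresh scan; Z[4]=2 grow→box=[4,6)
i=5: min(r-i=1, Z[1]=0)=0; Z[5]=0
i=6: fresh scan; Z[6]=0
i=7: fresh scan; Z[7]=0
i=8: fresh scan; Z[8]=1 grow→box=[8,9)
i=9: fresh scan; Z[9]=2 grow→box=[9,11)
i=10: min(r-i=1, Z[1]=0)=0; Z[10]=0

[11, 0, 1, 1, 2, 0, 0, 0, 1, 2, 0]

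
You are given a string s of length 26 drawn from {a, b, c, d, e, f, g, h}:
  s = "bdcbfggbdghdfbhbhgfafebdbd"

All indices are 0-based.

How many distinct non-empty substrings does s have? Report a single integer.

sorted suffixes:
  #0 SA[0]=19  'afebdbd'
  #1 SA[1]=24  'bd'
  #2 SA[2]=22  'bdbd'
  #3 SA[3]=0  'bdcbfggbdghdfbhbhgfafebdbd'
  #4 SA[4]=7  'bdghdfbhbhgfafebdbd'
  #5 SA[5]=3  'bfggbdghdfbhbhgfafebdbd'
  #6 SA[6]=13  'bhbhgfafebdbd'
  #7 SA[7]=15  'bhgfafebdbd'
  #8 SA[8]=2  'cbfggbdghdfbhbhgfafebdbd'
  #9 SA[9]=25  'd'
  #10 SA[10]=23  'dbd'
  #11 SA[11]=1  'dcbfggbdghdfbhbhgfafebdbd'
  #12 SA[12]=11  'dfbhbhgfafebdbd'
  #13 SA[13]=8  'dghdfbhbhgfafebdbd'
  #14 SA[14]=21  'ebdbd'
  #15 SA[15]=18  'fafebdbd'
  #16 SA[16]=12  'fbhbhgfafebdbd'
  #17 SA[17]=20  'febdbd'
  #18 SA[18]=4  'fggbdghdfbhbhgfafebdbd'
  #19 SA[19]=6  'gbdghdfbhbhgfafebdbd'
  #20 SA[20]=17  'gfafebdbd'
  #21 SA[21]=5  'ggbdghdfbhbhgfafebdbd'
  #22 SA[22]=9  'ghdfbhbhgfafebdbd'
  #23 SA[23]=14  'hbhgfafebdbd'
  #24 SA[24]=10  'hdfbhbhgfafebdbd'
  #25 SA[25]=16  'hgfafebdbd'

SA = [19, 24, 22, 0, 7, 3, 13, 15, 2, 25, 23, 1, 11, 8, 21, 18, 12, 20, 4, 6, 17, 5, 9, 14, 10, 16]
i: (SA[i-1],SA[i]) lcp shared
  1: (19,24) 0 ''
  2: (24,22) 2 'bd'
  3: (22,0) 2 'bd'
  4: (0,7) 2 'bd'
  5: (7,3) 1 'b'
  6: (3,13) 1 'b'
  7: (13,15) 2 'bh'
  8: (15,2) 0 ''
  9: (2,25) 0 ''
  10: (25,23) 1 'd'
  11: (23,1) 1 'd'
  12: (1,11) 1 'd'
  13: (11,8) 1 'd'
  14: (8,21) 0 ''
  15: (21,18) 0 ''
  16: (18,12) 1 'f'
  17: (12,20) 1 'f'
  18: (20,4) 1 'f'
  19: (4,6) 0 ''
  20: (6,17) 1 'g'
  21: (17,5) 1 'g'
  22: (5,9) 1 'g'
  23: (9,14) 0 ''
  24: (14,10) 1 'h'
  25: (10,16) 1 'h'

n(n+1)/2 = 26·27/2 = 351
Σ LCP = 0 + 0 + 2 + 2 + 2 + 1 + 1 + 2 + 0 + 0 + 1 + 1 + 1 + 1 + 0 + 0 + 1 + 1 + 1 + 0 + 1 + 1 + 1 + 0 + 1 + 1 = 22
distinct = 351 − 22 = 329

329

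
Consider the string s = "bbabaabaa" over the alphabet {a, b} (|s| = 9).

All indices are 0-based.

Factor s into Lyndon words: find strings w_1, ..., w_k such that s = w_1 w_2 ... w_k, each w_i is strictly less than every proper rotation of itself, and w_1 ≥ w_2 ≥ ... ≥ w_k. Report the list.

emit factor 1: 'b' (i=0, period=1)
emit factor 2: 'b' (i=1, period=1)
emit factor 3: 'ab' (i=2, period=2)
emit factor 4: 'aab' (i=4, period=3)
emit factor 5: 'a' (i=7, period=1)
emit factor 6: 'a' (i=8, period=1)

["b", "b", "ab", "aab", "a", "a"]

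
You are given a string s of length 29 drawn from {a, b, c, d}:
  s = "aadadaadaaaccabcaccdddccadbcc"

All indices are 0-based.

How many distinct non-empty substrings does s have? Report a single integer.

386

rank→(start, suffix):
  0 → (8, 'aaaccabcaccdddccadbcc')
  1 → (9, 'aaccabcaccdddccadbcc')
  2 → (5, 'aadaaaccabcaccdddccadbcc')
  3 → (0, 'aadadaadaaaccabcaccdddccadbcc')
  4 → (13, 'abcaccdddccadbcc')
  5 → (10, 'accabcaccdddccadbcc')
  6 → (16, 'accdddccadbcc')
  7 → (6, 'adaaaccabcaccdddccadbcc')
  8 → (3, 'adaadaaaccabcaccdddccadbcc')
  9 → (1, 'adadaadaaaccabcaccdddccadbcc')
  10 → (24, 'adbcc')
  11 → (14, 'bcaccdddccadbcc')
  12 → (26, 'bcc')
  13 → (28, 'c')
  14 → (12, 'cabcaccdddccadbcc')
  15 → (15, 'caccdddccadbcc')
  16 → (23, 'cadbcc')
  17 → (27, 'cc')
  18 → (11, 'ccabcaccdddccadbcc')
  19 → (22, 'ccadbcc')
  20 → (17, 'ccdddccadbcc')
  21 → (18, 'cdddccadbcc')
  22 → (7, 'daaaccabcaccdddccadbcc')
  23 → (4, 'daadaaaccabcaccdddccadbcc')
  24 → (2, 'dadaadaaaccabcaccdddccadbcc')
  25 → (25, 'dbcc')
  26 → (21, 'dccadbcc')
  27 → (20, 'ddccadbcc')
  28 → (19, 'dddccadbcc')

SA = [8, 9, 5, 0, 13, 10, 16, 6, 3, 1, 24, 14, 26, 28, 12, 15, 23, 27, 11, 22, 17, 18, 7, 4, 2, 25, 21, 20, 19]
[i] adj suffixes → lcp
  [1] 8/9 → 2 ('aa')
  [2] 9/5 → 2 ('aa')
  [3] 5/0 → 4 ('aada')
  [4] 0/13 → 1 ('a')
  [5] 13/10 → 1 ('a')
  [6] 10/16 → 3 ('acc')
  [7] 16/6 → 1 ('a')
  [8] 6/3 → 4 ('adaa')
  [9] 3/1 → 3 ('ada')
  [10] 1/24 → 2 ('ad')
  [11] 24/14 → 0 ('')
  [12] 14/26 → 2 ('bc')
  [13] 26/28 → 0 ('')
  [14] 28/12 → 1 ('c')
  [15] 12/15 → 2 ('ca')
  [16] 15/23 → 2 ('ca')
  [17] 23/27 → 1 ('c')
  [18] 27/11 → 2 ('cc')
  [19] 11/22 → 3 ('cca')
  [20] 22/17 → 2 ('cc')
  [21] 17/18 → 1 ('c')
  [22] 18/7 → 0 ('')
  [23] 7/4 → 3 ('daa')
  [24] 4/2 → 2 ('da')
  [25] 2/25 → 1 ('d')
  [26] 25/21 → 1 ('d')
  [27] 21/20 → 1 ('d')
  [28] 20/19 → 2 ('dd')

n(n+1)/2 = 29·30/2 = 435
Σ LCP = 0 + 2 + 2 + 4 + 1 + 1 + 3 + 1 + 4 + 3 + 2 + 0 + 2 + 0 + 1 + 2 + 2 + 1 + 2 + 3 + 2 + 1 + 0 + 3 + 2 + 1 + 1 + 1 + 2 = 49
distinct = 435 − 49 = 386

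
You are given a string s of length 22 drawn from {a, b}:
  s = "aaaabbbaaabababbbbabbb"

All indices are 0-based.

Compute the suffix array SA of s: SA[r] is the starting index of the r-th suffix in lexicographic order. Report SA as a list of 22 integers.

sorted suffixes:
  #0 SA[0]=0  'aaaabbbaaabababbbbabbb'
  #1 SA[1]=7  'aaabababbbbabbb'
  #2 SA[2]=1  'aaabbbaaabababbbbabbb'
  #3 SA[3]=8  'aabababbbbabbb'
  #4 SA[4]=2  'aabbbaaabababbbbabbb'
  #5 SA[5]=9  'abababbbbabbb'
  #6 SA[6]=11  'ababbbbabbb'
  #7 SA[7]=18  'abbb'
  #8 SA[8]=3  'abbbaaabababbbbabbb'
  #9 SA[9]=13  'abbbbabbb'
  #10 SA[10]=21  'b'
  #11 SA[11]=6  'baaabababbbbabbb'
  #12 SA[12]=10  'bababbbbabbb'
  #13 SA[13]=17  'babbb'
  #14 SA[14]=12  'babbbbabbb'
  #15 SA[15]=20  'bb'
  #16 SA[16]=5  'bbaaabababbbbabbb'
  #17 SA[17]=16  'bbabbb'
  #18 SA[18]=19  'bbb'
  #19 SA[19]=4  'bbbaaabababbbbabbb'
  #20 SA[20]=15  'bbbabbb'
  #21 SA[21]=14  'bbbbabbb'

[0, 7, 1, 8, 2, 9, 11, 18, 3, 13, 21, 6, 10, 17, 12, 20, 5, 16, 19, 4, 15, 14]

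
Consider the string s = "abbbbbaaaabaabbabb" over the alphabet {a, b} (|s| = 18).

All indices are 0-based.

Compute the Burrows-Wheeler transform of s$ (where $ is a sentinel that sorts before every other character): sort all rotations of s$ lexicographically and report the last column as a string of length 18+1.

bbaababa$bbabababba

rank  rotation             last
    0  $abbbbbaaaabaabbabb  b
    1  aaaabaabbabb$abbbbb  b
    2  aaabaabbabb$abbbbba  a
    3  aabaabbabb$abbbbbaa  a
    4  aabbabb$abbbbbaaaab  b
    5  abaabbabb$abbbbbaaa  a
    6  abb$abbbbbaaaabaabb  b
    7  abbabb$abbbbbaaaaba  a
    8  abbbbbaaaabaabbabb$  $
    9  b$abbbbbaaaabaabbab  b
   10  baaaabaabbabb$abbbb  b
   11  baabbabb$abbbbbaaaa  a
   12  babb$abbbbbaaaabaab  b
   13  bb$abbbbbaaaabaabba  a
   14  bbaaaabaabbabb$abbb  b
   15  bbabb$abbbbbaaaabaa  a
   16  bbbaaaabaabbabb$abb  b
   17  bbbbaaaabaabbabb$ab  b
   18  bbbbbaaaabaabbabb$a  a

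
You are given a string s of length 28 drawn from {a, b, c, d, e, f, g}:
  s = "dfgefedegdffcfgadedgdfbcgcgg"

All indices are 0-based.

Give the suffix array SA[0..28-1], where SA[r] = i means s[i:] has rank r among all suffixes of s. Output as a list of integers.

[15, 22, 12, 23, 25, 16, 6, 20, 9, 0, 18, 5, 17, 3, 7, 21, 11, 4, 10, 13, 1, 27, 14, 24, 19, 8, 2, 26]

rank→(start, suffix):
  0 → (15, 'adedgdfbcgcgg')
  1 → (22, 'bcgcgg')
  2 → (12, 'cfgadedgdfbcgcgg')
  3 → (23, 'cgcgg')
  4 → (25, 'cgg')
  5 → (16, 'dedgdfbcgcgg')
  6 → (6, 'degdffcfgadedgdfbcgcgg')
  7 → (20, 'dfbcgcgg')
  8 → (9, 'dffcfgadedgdfbcgcgg')
  9 → (0, 'dfgefedegdffcfgadedgdfbcgcgg')
  10 → (18, 'dgdfbcgcgg')
  11 → (5, 'edegdffcfgadedgdfbcgcgg')
  12 → (17, 'edgdfbcgcgg')
  13 → (3, 'efedegdffcfgadedgdfbcgcgg')
  14 → (7, 'egdffcfgadedgdfbcgcgg')
  15 → (21, 'fbcgcgg')
  16 → (11, 'fcfgadedgdfbcgcgg')
  17 → (4, 'fedegdffcfgadedgdfbcgcgg')
  18 → (10, 'ffcfgadedgdfbcgcgg')
  19 → (13, 'fgadedgdfbcgcgg')
  20 → (1, 'fgefedegdffcfgadedgdfbcgcgg')
  21 → (27, 'g')
  22 → (14, 'gadedgdfbcgcgg')
  23 → (24, 'gcgg')
  24 → (19, 'gdfbcgcgg')
  25 → (8, 'gdffcfgadedgdfbcgcgg')
  26 → (2, 'gefedegdffcfgadedgdfbcgcgg')
  27 → (26, 'gg')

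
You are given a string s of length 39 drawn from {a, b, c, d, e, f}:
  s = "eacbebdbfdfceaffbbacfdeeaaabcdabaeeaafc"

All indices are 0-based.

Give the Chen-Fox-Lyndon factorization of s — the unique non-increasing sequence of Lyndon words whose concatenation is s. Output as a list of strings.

emit factor 1: 'e' (i=0, period=1)
emit factor 2: 'acbebdbfdfceaffbbacfdee' (i=1, period=23)
emit factor 3: 'aaabcdabaeeaafc' (i=24, period=15)

["e", "acbebdbfdfceaffbbacfdee", "aaabcdabaeeaafc"]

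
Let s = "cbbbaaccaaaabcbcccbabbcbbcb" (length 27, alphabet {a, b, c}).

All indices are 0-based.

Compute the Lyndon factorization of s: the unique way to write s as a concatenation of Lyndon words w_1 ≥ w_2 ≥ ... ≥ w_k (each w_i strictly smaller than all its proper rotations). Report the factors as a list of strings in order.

emit factor 1: 'c' (i=0, period=1)
emit factor 2: 'b' (i=1, period=1)
emit factor 3: 'b' (i=2, period=1)
emit factor 4: 'b' (i=3, period=1)
emit factor 5: 'aacc' (i=4, period=4)
emit factor 6: 'aaaabcbcccbabbcbbcb' (i=8, period=19)

["c", "b", "b", "b", "aacc", "aaaabcbcccbabbcbbcb"]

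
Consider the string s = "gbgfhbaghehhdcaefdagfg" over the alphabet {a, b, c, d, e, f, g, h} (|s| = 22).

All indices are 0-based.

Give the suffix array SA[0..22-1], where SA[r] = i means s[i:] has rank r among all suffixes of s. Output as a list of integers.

sorted suffixes:
  #0 SA[0]=14  'aefdagfg'
  #1 SA[1]=18  'agfg'
  #2 SA[2]=6  'aghehhdcaefdagfg'
  #3 SA[3]=5  'baghehhdcaefdagfg'
  #4 SA[4]=1  'bgfhbaghehhdcaefdagfg'
  #5 SA[5]=13  'caefdagfg'
  #6 SA[6]=17  'dagfg'
  #7 SA[7]=12  'dcaefdagfg'
  #8 SA[8]=15  'efdagfg'
  #9 SA[9]=9  'ehhdcaefdagfg'
  #10 SA[10]=16  'fdagfg'
  #11 SA[11]=20  'fg'
  #12 SA[12]=3  'fhbaghehhdcaefdagfg'
  #13 SA[13]=21  'g'
  #14 SA[14]=0  'gbgfhbaghehhdcaefdagfg'
  #15 SA[15]=19  'gfg'
  #16 SA[16]=2  'gfhbaghehhdcaefdagfg'
  #17 SA[17]=7  'ghehhdcaefdagfg'
  #18 SA[18]=4  'hbaghehhdcaefdagfg'
  #19 SA[19]=11  'hdcaefdagfg'
  #20 SA[20]=8  'hehhdcaefdagfg'
  #21 SA[21]=10  'hhdcaefdagfg'

[14, 18, 6, 5, 1, 13, 17, 12, 15, 9, 16, 20, 3, 21, 0, 19, 2, 7, 4, 11, 8, 10]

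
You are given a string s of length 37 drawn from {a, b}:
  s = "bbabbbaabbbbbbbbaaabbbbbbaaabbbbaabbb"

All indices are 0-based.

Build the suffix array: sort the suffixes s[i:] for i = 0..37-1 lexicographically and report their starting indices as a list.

[25, 16, 32, 26, 17, 6, 33, 2, 27, 18, 7, 36, 24, 15, 31, 5, 1, 35, 23, 14, 30, 4, 0, 34, 22, 13, 29, 3, 21, 12, 28, 20, 11, 19, 10, 9, 8]

rank | idx | suffix
   0 |  25 | aaabbbbaabbb
   1 |  16 | aaabbbbbbaaabbbbaabbb
   2 |  32 | aabbb
   3 |  26 | aabbbbaabbb
   4 |  17 | aabbbbbbaaabbbbaabbb
   5 |   6 | aabbbbbbbbaaabbbbbbaaabbbbaabbb
   6 |  33 | abbb
   7 |   2 | abbbaabbbbbbbbaaabbbbbbaaabbbbaabbb
   8 |  27 | abbbbaabbb
   9 |  18 | abbbbbbaaabbbbaabbb
  10 |   7 | abbbbbbbbaaabbbbbbaaabbbbaabbb
  11 |  36 | b
  12 |  24 | baaabbbbaabbb
  13 |  15 | baaabbbbbbaaabbbbaabbb
  14 |  31 | baabbb
  15 |   5 | baabbbbbbbbaaabbbbbbaaabbbbaabbb
  16 |   1 | babbbaabbbbbbbbaaabbbbbbaaabbbbaabbb
  17 |  35 | bb
  18 |  23 | bbaaabbbbaabbb
  19 |  14 | bbaaabbbbbbaaabbbbaabbb
  20 |  30 | bbaabbb
  21 |   4 | bbaabbbbbbbbaaabbbbbbaaabbbbaabbb
  22 |   0 | bbabbbaabbbbbbbbaaabbbbbbaaabbbbaabbb
  23 |  34 | bbb
  24 |  22 | bbbaaabbbbaabbb
  25 |  13 | bbbaaabbbbbbaaabbbbaabbb
  26 |  29 | bbbaabbb
  27 |   3 | bbbaabbbbbbbbaaabbbbbbaaabbbbaabbb
  28 |  21 | bbbbaaabbbbaabbb
  29 |  12 | bbbbaaabbbbbbaaabbbbaabbb
  30 |  28 | bbbbaabbb
  31 |  20 | bbbbbaaabbbbaabbb
  32 |  11 | bbbbbaaabbbbbbaaabbbbaabbb
  33 |  19 | bbbbbbaaabbbbaabbb
  34 |  10 | bbbbbbaaabbbbbbaaabbbbaabbb
  35 |   9 | bbbbbbbaaabbbbbbaaabbbbaabbb
  36 |   8 | bbbbbbbbaaabbbbbbaaabbbbaabbb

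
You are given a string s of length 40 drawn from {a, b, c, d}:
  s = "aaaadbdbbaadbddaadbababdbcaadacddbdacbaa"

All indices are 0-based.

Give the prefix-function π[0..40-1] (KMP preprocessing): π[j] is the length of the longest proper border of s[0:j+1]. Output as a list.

[0, 1, 2, 3, 0, 0, 0, 0, 0, 1, 2, 0, 0, 0, 0, 1, 2, 0, 0, 1, 0, 1, 0, 0, 0, 0, 1, 2, 0, 1, 0, 0, 0, 0, 0, 1, 0, 0, 1, 2]

π[0] = 0
j=1 s[j]='a': π[1]=1 (border 'a')
j=2 s[j]='a': π[2]=2 (border 'aa')
j=3 s[j]='a': π[3]=3 (border 'aaa')
j=4 s[j]='d': k: 3→2→1→0; π[4]=0 (border '')
j=5 s[j]='b': π[5]=0 (border '')
j=6 s[j]='d': π[6]=0 (border '')
j=7 s[j]='b': π[7]=0 (border '')
j=8 s[j]='b': π[8]=0 (border '')
j=9 s[j]='a': π[9]=1 (border 'a')
j=10 s[j]='a': π[10]=2 (border 'aa')
j=11 s[j]='d': k: 2→1→0; π[11]=0 (border '')
j=12 s[j]='b': π[12]=0 (border '')
j=13 s[j]='d': π[13]=0 (border '')
j=14 s[j]='d': π[14]=0 (border '')
j=15 s[j]='a': π[15]=1 (border 'a')
j=16 s[j]='a': π[16]=2 (border 'aa')
j=17 s[j]='d': k: 2→1→0; π[17]=0 (border '')
j=18 s[j]='b': π[18]=0 (border '')
j=19 s[j]='a': π[19]=1 (border 'a')
j=20 s[j]='b': k: 1→0; π[20]=0 (border '')
j=21 s[j]='a': π[21]=1 (border 'a')
j=22 s[j]='b': k: 1→0; π[22]=0 (border '')
j=23 s[j]='d': π[23]=0 (border '')
j=24 s[j]='b': π[24]=0 (border '')
j=25 s[j]='c': π[25]=0 (border '')
j=26 s[j]='a': π[26]=1 (border 'a')
j=27 s[j]='a': π[27]=2 (border 'aa')
j=28 s[j]='d': k: 2→1→0; π[28]=0 (border '')
j=29 s[j]='a': π[29]=1 (border 'a')
j=30 s[j]='c': k: 1→0; π[30]=0 (border '')
j=31 s[j]='d': π[31]=0 (border '')
j=32 s[j]='d': π[32]=0 (border '')
j=33 s[j]='b': π[33]=0 (border '')
j=34 s[j]='d': π[34]=0 (border '')
j=35 s[j]='a': π[35]=1 (border 'a')
j=36 s[j]='c': k: 1→0; π[36]=0 (border '')
j=37 s[j]='b': π[37]=0 (border '')
j=38 s[j]='a': π[38]=1 (border 'a')
j=39 s[j]='a': π[39]=2 (border 'aa')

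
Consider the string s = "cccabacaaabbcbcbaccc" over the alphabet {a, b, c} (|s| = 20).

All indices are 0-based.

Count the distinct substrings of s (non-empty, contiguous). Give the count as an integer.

sorted suffixes:
  #0 SA[0]=7  'aaabbcbcbaccc'
  #1 SA[1]=8  'aabbcbcbaccc'
  #2 SA[2]=3  'abacaaabbcbcbaccc'
  #3 SA[3]=9  'abbcbcbaccc'
  #4 SA[4]=5  'acaaabbcbcbaccc'
  #5 SA[5]=16  'accc'
  #6 SA[6]=4  'bacaaabbcbcbaccc'
  #7 SA[7]=15  'baccc'
  #8 SA[8]=10  'bbcbcbaccc'
  #9 SA[9]=13  'bcbaccc'
  #10 SA[10]=11  'bcbcbaccc'
  #11 SA[11]=19  'c'
  #12 SA[12]=6  'caaabbcbcbaccc'
  #13 SA[13]=2  'cabacaaabbcbcbaccc'
  #14 SA[14]=14  'cbaccc'
  #15 SA[15]=12  'cbcbaccc'
  #16 SA[16]=18  'cc'
  #17 SA[17]=1  'ccabacaaabbcbcbaccc'
  #18 SA[18]=17  'ccc'
  #19 SA[19]=0  'cccabacaaabbcbcbaccc'

SA = [7, 8, 3, 9, 5, 16, 4, 15, 10, 13, 11, 19, 6, 2, 14, 12, 18, 1, 17, 0]
[i] adj suffixes → lcp
  [1] 7/8 → 2 ('aa')
  [2] 8/3 → 1 ('a')
  [3] 3/9 → 2 ('ab')
  [4] 9/5 → 1 ('a')
  [5] 5/16 → 2 ('ac')
  [6] 16/4 → 0 ('')
  [7] 4/15 → 3 ('bac')
  [8] 15/10 → 1 ('b')
  [9] 10/13 → 1 ('b')
  [10] 13/11 → 3 ('bcb')
  [11] 11/19 → 0 ('')
  [12] 19/6 → 1 ('c')
  [13] 6/2 → 2 ('ca')
  [14] 2/14 → 1 ('c')
  [15] 14/12 → 2 ('cb')
  [16] 12/18 → 1 ('c')
  [17] 18/1 → 2 ('cc')
  [18] 1/17 → 2 ('cc')
  [19] 17/0 → 3 ('ccc')

n(n+1)/2 = 20·21/2 = 210
Σ LCP = 0 + 2 + 1 + 2 + 1 + 2 + 0 + 3 + 1 + 1 + 3 + 0 + 1 + 2 + 1 + 2 + 1 + 2 + 2 + 3 = 30
distinct = 210 − 30 = 180

180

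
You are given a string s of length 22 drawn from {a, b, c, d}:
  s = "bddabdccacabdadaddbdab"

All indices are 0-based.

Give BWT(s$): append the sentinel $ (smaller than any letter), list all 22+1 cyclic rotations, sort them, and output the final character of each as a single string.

bdcdcddadaa$acdbdbadbba

rank  rotation                 last
    0  $bddabdccacabdadaddbdab  b
    1  ab$bddabdccacabdadaddbd  d
    2  abdadaddbdab$bddabdccac  c
    3  abdccacabdadaddbdab$bdd  d
    4  acabdadaddbdab$bddabdcc  c
    5  adaddbdab$bddabdccacabd  d
    6  addbdab$bddabdccacabdad  d
    7  b$bddabdccacabdadaddbda  a
    8  bdab$bddabdccacabdadadd  d
    9  bdadaddbdab$bddabdccaca  a
   10  bdccacabdadaddbdab$bdda  a
   11  bddabdccacabdadaddbdab$  $
   12  cabdadaddbdab$bddabdcca  a
   13  cacabdadaddbdab$bddabdc  c
   14  ccacabdadaddbdab$bddabd  d
   15  dab$bddabdccacabdadaddb  b
   16  dabdccacabdadaddbdab$bd  d
   17  dadaddbdab$bddabdccacab  b
   18  daddbdab$bddabdccacabda  a
   19  dbdab$bddabdccacabdadad  d
   20  dccacabdadaddbdab$bddab  b
   21  ddabdccacabdadaddbdab$b  b
   22  ddbdab$bddabdccacabdada  a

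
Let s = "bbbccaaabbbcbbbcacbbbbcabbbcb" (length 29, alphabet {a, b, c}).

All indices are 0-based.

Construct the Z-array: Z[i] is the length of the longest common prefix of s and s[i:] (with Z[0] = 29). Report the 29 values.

[29, 2, 1, 0, 0, 0, 0, 0, 4, 2, 1, 0, 4, 2, 1, 0, 0, 0, 3, 4, 2, 1, 0, 0, 4, 2, 1, 0, 1]

Z[0]=29
i=1: fresh scan; Z[1]=2 scan→box=[1,3)
i=2: min(r-i=1, Z[1]=2)=1; Z[2]=1
i=3: fresh scan; Z[3]=0
i=4: fresh scan; Z[4]=0
i=5: fresh scan; Z[5]=0
i=6: fresh scan; Z[6]=0
i=7: fresh scan; Z[7]=0
i=8: fresh scan; Z[8]=4 scan→box=[8,12)
i=9: min(r-i=3, Z[1]=2)=2; Z[9]=2
i=10: min(r-i=2, Z[2]=1)=1; Z[10]=1
i=11: min(r-i=1, Z[3]=0)=0; Z[11]=0
i=12: fresh scan; Z[12]=4 scan→box=[12,16)
i=13: min(r-i=3, Z[1]=2)=2; Z[13]=2
i=14: min(r-i=2, Z[2]=1)=1; Z[14]=1
i=15: min(r-i=1, Z[3]=0)=0; Z[15]=0
i=16: fresh scan; Z[16]=0
i=17: fresh scan; Z[17]=0
i=18: fresh scan; Z[18]=3 scan→box=[18,21)
i=19: min(r-i=2, Z[1]=2)=2; Z[19]=4 scan→box=[19,23)
i=20: min(r-i=3, Z[1]=2)=2; Z[20]=2
i=21: min(r-i=2, Z[2]=1)=1; Z[21]=1
i=22: min(r-i=1, Z[3]=0)=0; Z[22]=0
i=23: fresh scan; Z[23]=0
i=24: fresh scan; Z[24]=4 scan→box=[24,28)
i=25: min(r-i=3, Z[1]=2)=2; Z[25]=2
i=26: min(r-i=2, Z[2]=1)=1; Z[26]=1
i=27: min(r-i=1, Z[3]=0)=0; Z[27]=0
i=28: fresh scan; Z[28]=1 scan→box=[28,29)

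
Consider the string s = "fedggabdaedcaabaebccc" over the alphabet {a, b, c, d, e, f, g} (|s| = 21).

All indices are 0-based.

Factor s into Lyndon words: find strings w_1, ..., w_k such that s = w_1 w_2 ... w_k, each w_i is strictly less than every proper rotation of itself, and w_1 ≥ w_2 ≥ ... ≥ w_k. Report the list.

emit factor 1: 'f' (i=0, period=1)
emit factor 2: 'e' (i=1, period=1)
emit factor 3: 'dgg' (i=2, period=3)
emit factor 4: 'abdaedc' (i=5, period=7)
emit factor 5: 'aabaebccc' (i=12, period=9)

["f", "e", "dgg", "abdaedc", "aabaebccc"]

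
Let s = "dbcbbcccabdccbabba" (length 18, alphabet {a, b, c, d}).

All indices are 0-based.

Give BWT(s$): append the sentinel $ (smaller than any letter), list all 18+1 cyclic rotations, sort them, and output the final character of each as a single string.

rank  rotation             last
    0  $dbcbbcccabdccbabba  a
    1  a$dbcbbcccabdccbabb  b
    2  abba$dbcbbcccabdccb  b
    3  abdccbabba$dbcbbccc  c
    4  ba$dbcbbcccabdccbab  b
    5  babba$dbcbbcccabdcc  c
    6  bba$dbcbbcccabdccba  a
    7  bbcccabdccbabba$dbc  c
    8  bcbbcccabdccbabba$d  d
    9  bcccabdccbabba$dbcb  b
   10  bdccbabba$dbcbbccca  a
   11  cabdccbabba$dbcbbcc  c
   12  cbabba$dbcbbcccabdc  c
   13  cbbcccabdccbabba$db  b
   14  ccabdccbabba$dbcbbc  c
   15  ccbabba$dbcbbcccabd  d
   16  cccabdccbabba$dbcbb  b
   17  dbcbbcccabdccbabba$  $
   18  dccbabba$dbcbbcccab  b

abbcbcacdbaccbcdb$b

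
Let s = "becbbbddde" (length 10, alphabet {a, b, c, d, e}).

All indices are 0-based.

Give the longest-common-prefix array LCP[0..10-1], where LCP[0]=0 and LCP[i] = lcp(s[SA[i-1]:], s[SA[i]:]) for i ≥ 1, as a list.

[0, 2, 1, 1, 0, 0, 2, 1, 0, 1]

rank→(start, suffix):
  0 → (3, 'bbbddde')
  1 → (4, 'bbddde')
  2 → (5, 'bddde')
  3 → (0, 'becbbbddde')
  4 → (2, 'cbbbddde')
  5 → (6, 'ddde')
  6 → (7, 'dde')
  7 → (8, 'de')
  8 → (9, 'e')
  9 → (1, 'ecbbbddde')

SA = [3, 4, 5, 0, 2, 6, 7, 8, 9, 1]
[i] adj suffixes → lcp
  [1] 3/4 → 2 ('bb')
  [2] 4/5 → 1 ('b')
  [3] 5/0 → 1 ('b')
  [4] 0/2 → 0 ('')
  [5] 2/6 → 0 ('')
  [6] 6/7 → 2 ('dd')
  [7] 7/8 → 1 ('d')
  [8] 8/9 → 0 ('')
  [9] 9/1 → 1 ('e')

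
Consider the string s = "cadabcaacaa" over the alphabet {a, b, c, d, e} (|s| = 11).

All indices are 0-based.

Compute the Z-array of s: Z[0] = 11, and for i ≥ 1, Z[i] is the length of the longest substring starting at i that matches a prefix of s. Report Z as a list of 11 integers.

[11, 0, 0, 0, 0, 2, 0, 0, 2, 0, 0]

Z[0]=11
i=1: i≥r, start 0; Z[1]=0
i=2: i≥r, start 0; Z[2]=0
i=3: i≥r, start 0; Z[3]=0
i=4: i≥r, start 0; Z[4]=0
i=5: i≥r, start 0; Z[5]=2 extend→box=[5,7)
i=6: min(r-i=1, Z[1]=0)=0; Z[6]=0
i=7: i≥r, start 0; Z[7]=0
i=8: i≥r, start 0; Z[8]=2 extend→box=[8,10)
i=9: min(r-i=1, Z[1]=0)=0; Z[9]=0
i=10: i≥r, start 0; Z[10]=0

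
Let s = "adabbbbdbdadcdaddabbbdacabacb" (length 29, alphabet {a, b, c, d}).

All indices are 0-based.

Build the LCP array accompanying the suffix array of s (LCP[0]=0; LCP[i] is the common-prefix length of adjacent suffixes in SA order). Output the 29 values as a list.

sorted suffixes:
  #0 SA[0]=24  'abacb'
  #1 SA[1]=2  'abbbbdbdadcdaddabbbdacabacb'
  #2 SA[2]=17  'abbbdacabacb'
  #3 SA[3]=22  'acabacb'
  #4 SA[4]=26  'acb'
  #5 SA[5]=0  'adabbbbdbdadcdaddabbbdacabacb'
  #6 SA[6]=10  'adcdaddabbbdacabacb'
  #7 SA[7]=14  'addabbbdacabacb'
  #8 SA[8]=28  'b'
  #9 SA[9]=25  'bacb'
  #10 SA[10]=3  'bbbbdbdadcdaddabbbdacabacb'
  #11 SA[11]=18  'bbbdacabacb'
  #12 SA[12]=4  'bbbdbdadcdaddabbbdacabacb'
  #13 SA[13]=19  'bbdacabacb'
  #14 SA[14]=5  'bbdbdadcdaddabbbdacabacb'
  #15 SA[15]=20  'bdacabacb'
  #16 SA[16]=8  'bdadcdaddabbbdacabacb'
  #17 SA[17]=6  'bdbdadcdaddabbbdacabacb'
  #18 SA[18]=23  'cabacb'
  #19 SA[19]=27  'cb'
  #20 SA[20]=12  'cdaddabbbdacabacb'
  #21 SA[21]=1  'dabbbbdbdadcdaddabbbdacabacb'
  #22 SA[22]=16  'dabbbdacabacb'
  #23 SA[23]=21  'dacabacb'
  #24 SA[24]=9  'dadcdaddabbbdacabacb'
  #25 SA[25]=13  'daddabbbdacabacb'
  #26 SA[26]=7  'dbdadcdaddabbbdacabacb'
  #27 SA[27]=11  'dcdaddabbbdacabacb'
  #28 SA[28]=15  'ddabbbdacabacb'

SA = [24, 2, 17, 22, 26, 0, 10, 14, 28, 25, 3, 18, 4, 19, 5, 20, 8, 6, 23, 27, 12, 1, 16, 21, 9, 13, 7, 11, 15]
rank  pair      lcp
   1  s[24:],s[2:]  2  'ab'
   2  s[2:],s[17:]  4  'abbb'
   3  s[17:],s[22:]  1  'a'
   4  s[22:],s[26:]  2  'ac'
   5  s[26:],s[0:]  1  'a'
   6  s[0:],s[10:]  2  'ad'
   7  s[10:],s[14:]  2  'ad'
   8  s[14:],s[28:]  0  ''
   9  s[28:],s[25:]  1  'b'
  10  s[25:],s[3:]  1  'b'
  11  s[3:],s[18:]  3  'bbb'
  12  s[18:],s[4:]  4  'bbbd'
  13  s[4:],s[19:]  2  'bb'
  14  s[19:],s[5:]  3  'bbd'
  15  s[5:],s[20:]  1  'b'
  16  s[20:],s[8:]  3  'bda'
  17  s[8:],s[6:]  2  'bd'
  18  s[6:],s[23:]  0  ''
  19  s[23:],s[27:]  1  'c'
  20  s[27:],s[12:]  1  'c'
  21  s[12:],s[1:]  0  ''
  22  s[1:],s[16:]  5  'dabbb'
  23  s[16:],s[21:]  2  'da'
  24  s[21:],s[9:]  2  'da'
  25  s[9:],s[13:]  3  'dad'
  26  s[13:],s[7:]  1  'd'
  27  s[7:],s[11:]  1  'd'
  28  s[11:],s[15:]  1  'd'

[0, 2, 4, 1, 2, 1, 2, 2, 0, 1, 1, 3, 4, 2, 3, 1, 3, 2, 0, 1, 1, 0, 5, 2, 2, 3, 1, 1, 1]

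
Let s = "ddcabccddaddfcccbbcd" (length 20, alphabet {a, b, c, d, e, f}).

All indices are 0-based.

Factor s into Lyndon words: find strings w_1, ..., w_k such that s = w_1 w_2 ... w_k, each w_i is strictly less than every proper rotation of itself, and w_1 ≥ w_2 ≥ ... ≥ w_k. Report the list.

["d", "d", "c", "abccddaddfcccbbcd"]

emit factor 1: 'd' (i=0, period=1)
emit factor 2: 'd' (i=1, period=1)
emit factor 3: 'c' (i=2, period=1)
emit factor 4: 'abccddaddfcccbbcd' (i=3, period=17)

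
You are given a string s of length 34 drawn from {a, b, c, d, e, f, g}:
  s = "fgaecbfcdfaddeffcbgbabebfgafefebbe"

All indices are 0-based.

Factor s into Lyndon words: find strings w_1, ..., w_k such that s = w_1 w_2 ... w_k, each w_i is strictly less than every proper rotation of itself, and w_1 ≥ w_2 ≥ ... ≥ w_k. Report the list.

["fg", "aecbfcdf", "addeffcbgb", "abebfgafefebbe"]

emit factor 1: 'fg' (i=0, period=2)
emit factor 2: 'aecbfcdf' (i=2, period=8)
emit factor 3: 'addeffcbgb' (i=10, period=10)
emit factor 4: 'abebfgafefebbe' (i=20, period=14)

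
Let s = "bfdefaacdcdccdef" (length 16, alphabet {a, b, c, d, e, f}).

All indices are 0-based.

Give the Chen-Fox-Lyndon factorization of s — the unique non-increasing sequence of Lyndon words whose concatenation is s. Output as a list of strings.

emit factor 1: 'bfdef' (i=0, period=5)
emit factor 2: 'aacdcdccdef' (i=5, period=11)

["bfdef", "aacdcdccdef"]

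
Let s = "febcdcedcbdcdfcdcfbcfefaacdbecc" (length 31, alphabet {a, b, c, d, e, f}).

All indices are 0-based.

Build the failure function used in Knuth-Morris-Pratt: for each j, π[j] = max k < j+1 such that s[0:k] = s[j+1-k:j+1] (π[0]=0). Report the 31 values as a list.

π[0] = 0
j=1 s[j]='e': π[1]=0 (border '')
j=2 s[j]='b': π[2]=0 (border '')
j=3 s[j]='c': π[3]=0 (border '')
j=4 s[j]='d': π[4]=0 (border '')
j=5 s[j]='c': π[5]=0 (border '')
j=6 s[j]='e': π[6]=0 (border '')
j=7 s[j]='d': π[7]=0 (border '')
j=8 s[j]='c': π[8]=0 (border '')
j=9 s[j]='b': π[9]=0 (border '')
j=10 s[j]='d': π[10]=0 (border '')
j=11 s[j]='c': π[11]=0 (border '')
j=12 s[j]='d': π[12]=0 (border '')
j=13 s[j]='f': π[13]=1 (border 'f')
j=14 s[j]='c': k: 1→0; π[14]=0 (border '')
j=15 s[j]='d': π[15]=0 (border '')
j=16 s[j]='c': π[16]=0 (border '')
j=17 s[j]='f': π[17]=1 (border 'f')
j=18 s[j]='b': k: 1→0; π[18]=0 (border '')
j=19 s[j]='c': π[19]=0 (border '')
j=20 s[j]='f': π[20]=1 (border 'f')
j=21 s[j]='e': π[21]=2 (border 'fe')
j=22 s[j]='f': k: 2→0; π[22]=1 (border 'f')
j=23 s[j]='a': k: 1→0; π[23]=0 (border '')
j=24 s[j]='a': π[24]=0 (border '')
j=25 s[j]='c': π[25]=0 (border '')
j=26 s[j]='d': π[26]=0 (border '')
j=27 s[j]='b': π[27]=0 (border '')
j=28 s[j]='e': π[28]=0 (border '')
j=29 s[j]='c': π[29]=0 (border '')
j=30 s[j]='c': π[30]=0 (border '')

[0, 0, 0, 0, 0, 0, 0, 0, 0, 0, 0, 0, 0, 1, 0, 0, 0, 1, 0, 0, 1, 2, 1, 0, 0, 0, 0, 0, 0, 0, 0]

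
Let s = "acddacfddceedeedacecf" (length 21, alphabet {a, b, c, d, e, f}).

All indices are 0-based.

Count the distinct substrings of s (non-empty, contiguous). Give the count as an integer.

sorted suffixes:
  #0 SA[0]=0  'acddacfddceedeedacecf'
  #1 SA[1]=16  'acecf'
  #2 SA[2]=4  'acfddceedeedacecf'
  #3 SA[3]=1  'cddacfddceedeedacecf'
  #4 SA[4]=17  'cecf'
  #5 SA[5]=9  'ceedeedacecf'
  #6 SA[6]=19  'cf'
  #7 SA[7]=5  'cfddceedeedacecf'
  #8 SA[8]=15  'dacecf'
  #9 SA[9]=3  'dacfddceedeedacecf'
  #10 SA[10]=8  'dceedeedacecf'
  #11 SA[11]=2  'ddacfddceedeedacecf'
  #12 SA[12]=7  'ddceedeedacecf'
  #13 SA[13]=12  'deedacecf'
  #14 SA[14]=18  'ecf'
  #15 SA[15]=14  'edacecf'
  #16 SA[16]=11  'edeedacecf'
  #17 SA[17]=13  'eedacecf'
  #18 SA[18]=10  'eedeedacecf'
  #19 SA[19]=20  'f'
  #20 SA[20]=6  'fddceedeedacecf'

SA = [0, 16, 4, 1, 17, 9, 19, 5, 15, 3, 8, 2, 7, 12, 18, 14, 11, 13, 10, 20, 6]
[i] adj suffixes → lcp
  [1] 0/16 → 2 ('ac')
  [2] 16/4 → 2 ('ac')
  [3] 4/1 → 0 ('')
  [4] 1/17 → 1 ('c')
  [5] 17/9 → 2 ('ce')
  [6] 9/19 → 1 ('c')
  [7] 19/5 → 2 ('cf')
  [8] 5/15 → 0 ('')
  [9] 15/3 → 3 ('dac')
  [10] 3/8 → 1 ('d')
  [11] 8/2 → 1 ('d')
  [12] 2/7 → 2 ('dd')
  [13] 7/12 → 1 ('d')
  [14] 12/18 → 0 ('')
  [15] 18/14 → 1 ('e')
  [16] 14/11 → 2 ('ed')
  [17] 11/13 → 1 ('e')
  [18] 13/10 → 3 ('eed')
  [19] 10/20 → 0 ('')
  [20] 20/6 → 1 ('f')

n(n+1)/2 = 21·22/2 = 231
Σ LCP = 0 + 2 + 2 + 0 + 1 + 2 + 1 + 2 + 0 + 3 + 1 + 1 + 2 + 1 + 0 + 1 + 2 + 1 + 3 + 0 + 1 = 26
distinct = 231 − 26 = 205

205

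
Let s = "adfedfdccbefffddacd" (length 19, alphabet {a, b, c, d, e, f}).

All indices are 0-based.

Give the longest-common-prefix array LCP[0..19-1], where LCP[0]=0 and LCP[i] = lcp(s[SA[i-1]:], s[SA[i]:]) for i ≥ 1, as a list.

rank | idx | suffix
   0 |  16 | acd
   1 |   0 | adfedfdccbefffddacd
   2 |   9 | befffddacd
   3 |   8 | cbefffddacd
   4 |   7 | ccbefffddacd
   5 |  17 | cd
   6 |  18 | d
   7 |  15 | dacd
   8 |   6 | dccbefffddacd
   9 |  14 | ddacd
  10 |   4 | dfdccbefffddacd
  11 |   1 | dfedfdccbefffddacd
  12 |   3 | edfdccbefffddacd
  13 |  10 | efffddacd
  14 |   5 | fdccbefffddacd
  15 |  13 | fddacd
  16 |   2 | fedfdccbefffddacd
  17 |  12 | ffddacd
  18 |  11 | fffddacd

SA = [16, 0, 9, 8, 7, 17, 18, 15, 6, 14, 4, 1, 3, 10, 5, 13, 2, 12, 11]
[i] adj suffixes → lcp
  [1] 16/0 → 1 ('a')
  [2] 0/9 → 0 ('')
  [3] 9/8 → 0 ('')
  [4] 8/7 → 1 ('c')
  [5] 7/17 → 1 ('c')
  [6] 17/18 → 0 ('')
  [7] 18/15 → 1 ('d')
  [8] 15/6 → 1 ('d')
  [9] 6/14 → 1 ('d')
  [10] 14/4 → 1 ('d')
  [11] 4/1 → 2 ('df')
  [12] 1/3 → 0 ('')
  [13] 3/10 → 1 ('e')
  [14] 10/5 → 0 ('')
  [15] 5/13 → 2 ('fd')
  [16] 13/2 → 1 ('f')
  [17] 2/12 → 1 ('f')
  [18] 12/11 → 2 ('ff')

[0, 1, 0, 0, 1, 1, 0, 1, 1, 1, 1, 2, 0, 1, 0, 2, 1, 1, 2]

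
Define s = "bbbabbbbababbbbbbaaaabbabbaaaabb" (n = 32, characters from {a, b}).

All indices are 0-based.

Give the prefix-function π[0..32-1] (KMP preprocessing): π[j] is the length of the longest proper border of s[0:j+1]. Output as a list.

[0, 1, 2, 0, 1, 2, 3, 3, 4, 5, 0, 1, 2, 3, 3, 3, 3, 4, 0, 0, 0, 1, 2, 0, 1, 2, 0, 0, 0, 0, 1, 2]

π[0] = 0
j=1 s[j]='b': π[1]=1 (border 'b')
j=2 s[j]='b': π[2]=2 (border 'bb')
j=3 s[j]='a': k: 2→1→0; π[3]=0 (border '')
j=4 s[j]='b': π[4]=1 (border 'b')
j=5 s[j]='b': π[5]=2 (border 'bb')
j=6 s[j]='b': π[6]=3 (border 'bbb')
j=7 s[j]='b': k: 3→2; π[7]=3 (border 'bbb')
j=8 s[j]='a': π[8]=4 (border 'bbba')
j=9 s[j]='b': π[9]=5 (border 'bbbab')
j=10 s[j]='a': k: 5→1→0; π[10]=0 (border '')
j=11 s[j]='b': π[11]=1 (border 'b')
j=12 s[j]='b': π[12]=2 (border 'bb')
j=13 s[j]='b': π[13]=3 (border 'bbb')
j=14 s[j]='b': k: 3→2; π[14]=3 (border 'bbb')
j=15 s[j]='b': k: 3→2; π[15]=3 (border 'bbb')
j=16 s[j]='b': k: 3→2; π[16]=3 (border 'bbb')
j=17 s[j]='a': π[17]=4 (border 'bbba')
j=18 s[j]='a': k: 4→0; π[18]=0 (border '')
j=19 s[j]='a': π[19]=0 (border '')
j=20 s[j]='a': π[20]=0 (border '')
j=21 s[j]='b': π[21]=1 (border 'b')
j=22 s[j]='b': π[22]=2 (border 'bb')
j=23 s[j]='a': k: 2→1→0; π[23]=0 (border '')
j=24 s[j]='b': π[24]=1 (border 'b')
j=25 s[j]='b': π[25]=2 (border 'bb')
j=26 s[j]='a': k: 2→1→0; π[26]=0 (border '')
j=27 s[j]='a': π[27]=0 (border '')
j=28 s[j]='a': π[28]=0 (border '')
j=29 s[j]='a': π[29]=0 (border '')
j=30 s[j]='b': π[30]=1 (border 'b')
j=31 s[j]='b': π[31]=2 (border 'bb')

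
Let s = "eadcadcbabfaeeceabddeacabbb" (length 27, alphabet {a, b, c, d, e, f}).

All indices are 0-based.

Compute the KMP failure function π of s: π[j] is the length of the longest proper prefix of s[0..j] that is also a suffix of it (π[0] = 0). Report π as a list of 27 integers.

π[0] = 0
j=1 s[j]='a': π[1]=0 (border '')
j=2 s[j]='d': π[2]=0 (border '')
j=3 s[j]='c': π[3]=0 (border '')
j=4 s[j]='a': π[4]=0 (border '')
j=5 s[j]='d': π[5]=0 (border '')
j=6 s[j]='c': π[6]=0 (border '')
j=7 s[j]='b': π[7]=0 (border '')
j=8 s[j]='a': π[8]=0 (border '')
j=9 s[j]='b': π[9]=0 (border '')
j=10 s[j]='f': π[10]=0 (border '')
j=11 s[j]='a': π[11]=0 (border '')
j=12 s[j]='e': π[12]=1 (border 'e')
j=13 s[j]='e': k: 1→0; π[13]=1 (border 'e')
j=14 s[j]='c': k: 1→0; π[14]=0 (border '')
j=15 s[j]='e': π[15]=1 (border 'e')
j=16 s[j]='a': π[16]=2 (border 'ea')
j=17 s[j]='b': k: 2→0; π[17]=0 (border '')
j=18 s[j]='d': π[18]=0 (border '')
j=19 s[j]='d': π[19]=0 (border '')
j=20 s[j]='e': π[20]=1 (border 'e')
j=21 s[j]='a': π[21]=2 (border 'ea')
j=22 s[j]='c': k: 2→0; π[22]=0 (border '')
j=23 s[j]='a': π[23]=0 (border '')
j=24 s[j]='b': π[24]=0 (border '')
j=25 s[j]='b': π[25]=0 (border '')
j=26 s[j]='b': π[26]=0 (border '')

[0, 0, 0, 0, 0, 0, 0, 0, 0, 0, 0, 0, 1, 1, 0, 1, 2, 0, 0, 0, 1, 2, 0, 0, 0, 0, 0]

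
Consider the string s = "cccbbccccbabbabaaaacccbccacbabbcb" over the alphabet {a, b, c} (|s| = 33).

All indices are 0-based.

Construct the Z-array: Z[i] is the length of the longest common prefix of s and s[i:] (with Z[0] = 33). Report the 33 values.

Z[0]=33
i=1: fresh scan; Z[1]=2 scan→box=[1,3)
i=2: min(r-i=1, Z[1]=2)=1; Z[2]=1
i=3: fresh scan; Z[3]=0
i=4: fresh scan; Z[4]=0
i=5: fresh scan; Z[5]=3 scan→box=[5,8)
i=6: min(r-i=2, Z[1]=2)=2; Z[6]=4 scan→box=[6,10)
i=7: min(r-i=3, Z[1]=2)=2; Z[7]=2
i=8: min(r-i=2, Z[2]=1)=1; Z[8]=1
i=9: min(r-i=1, Z[3]=0)=0; Z[9]=0
i=10: fresh scan; Z[10]=0
i=11: fresh scan; Z[11]=0
i=12: fresh scan; Z[12]=0
i=13: fresh scan; Z[13]=0
i=14: fresh scan; Z[14]=0
i=15: fresh scan; Z[15]=0
i=16: fresh scan; Z[16]=0
i=17: fresh scan; Z[17]=0
i=18: fresh scan; Z[18]=0
i=19: fresh scan; Z[19]=4 scan→box=[19,23)
i=20: min(r-i=3, Z[1]=2)=2; Z[20]=2
i=21: min(r-i=2, Z[2]=1)=1; Z[21]=1
i=22: min(r-i=1, Z[3]=0)=0; Z[22]=0
i=23: fresh scan; Z[23]=2 scan→box=[23,25)
i=24: min(r-i=1, Z[1]=2)=1; Z[24]=1
i=25: fresh scan; Z[25]=0
i=26: fresh scan; Z[26]=1 scan→box=[26,27)
i=27: fresh scan; Z[27]=0
i=28: fresh scan; Z[28]=0
i=29: fresh scan; Z[29]=0
i=30: fresh scan; Z[30]=0
i=31: fresh scan; Z[31]=1 scan→box=[31,32)
i=32: fresh scan; Z[32]=0

[33, 2, 1, 0, 0, 3, 4, 2, 1, 0, 0, 0, 0, 0, 0, 0, 0, 0, 0, 4, 2, 1, 0, 2, 1, 0, 1, 0, 0, 0, 0, 1, 0]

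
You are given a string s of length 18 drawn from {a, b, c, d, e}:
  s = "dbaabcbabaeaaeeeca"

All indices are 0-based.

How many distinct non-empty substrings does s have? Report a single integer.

152

sorted suffixes:
  #0 SA[0]=17  'a'
  #1 SA[1]=2  'aabcbabaeaaeeeca'
  #2 SA[2]=11  'aaeeeca'
  #3 SA[3]=7  'abaeaaeeeca'
  #4 SA[4]=3  'abcbabaeaaeeeca'
  #5 SA[5]=9  'aeaaeeeca'
  #6 SA[6]=12  'aeeeca'
  #7 SA[7]=1  'baabcbabaeaaeeeca'
  #8 SA[8]=6  'babaeaaeeeca'
  #9 SA[9]=8  'baeaaeeeca'
  #10 SA[10]=4  'bcbabaeaaeeeca'
  #11 SA[11]=16  'ca'
  #12 SA[12]=5  'cbabaeaaeeeca'
  #13 SA[13]=0  'dbaabcbabaeaaeeeca'
  #14 SA[14]=10  'eaaeeeca'
  #15 SA[15]=15  'eca'
  #16 SA[16]=14  'eeca'
  #17 SA[17]=13  'eeeca'

SA = [17, 2, 11, 7, 3, 9, 12, 1, 6, 8, 4, 16, 5, 0, 10, 15, 14, 13]
[i] adj suffixes → lcp
  [1] 17/2 → 1 ('a')
  [2] 2/11 → 2 ('aa')
  [3] 11/7 → 1 ('a')
  [4] 7/3 → 2 ('ab')
  [5] 3/9 → 1 ('a')
  [6] 9/12 → 2 ('ae')
  [7] 12/1 → 0 ('')
  [8] 1/6 → 2 ('ba')
  [9] 6/8 → 2 ('ba')
  [10] 8/4 → 1 ('b')
  [11] 4/16 → 0 ('')
  [12] 16/5 → 1 ('c')
  [13] 5/0 → 0 ('')
  [14] 0/10 → 0 ('')
  [15] 10/15 → 1 ('e')
  [16] 15/14 → 1 ('e')
  [17] 14/13 → 2 ('ee')

n(n+1)/2 = 18·19/2 = 171
Σ LCP = 0 + 1 + 2 + 1 + 2 + 1 + 2 + 0 + 2 + 2 + 1 + 0 + 1 + 0 + 0 + 1 + 1 + 2 = 19
distinct = 171 − 19 = 152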